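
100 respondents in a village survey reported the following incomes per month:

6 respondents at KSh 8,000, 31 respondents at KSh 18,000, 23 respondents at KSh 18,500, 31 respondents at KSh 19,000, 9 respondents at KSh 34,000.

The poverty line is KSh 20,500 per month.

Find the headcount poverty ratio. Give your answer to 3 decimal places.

91 of the 100 respondents have income below KSh 20,500.
H = 91/100 = 0.910.

0.910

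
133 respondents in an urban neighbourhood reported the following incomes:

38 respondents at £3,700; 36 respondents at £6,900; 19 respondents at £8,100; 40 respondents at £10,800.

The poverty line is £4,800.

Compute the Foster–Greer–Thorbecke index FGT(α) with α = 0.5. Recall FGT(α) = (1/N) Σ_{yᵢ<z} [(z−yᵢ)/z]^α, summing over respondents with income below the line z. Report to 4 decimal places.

Poor units: 38×£3,700 (q = 38 of N = 133).
Shortfall ratios: (4800−3700)/4800 = 0.2292 (×38).
Raised to α = 0.5: 0.47871 (×38).
Sum = 18.191115; FGT(0.5) = 18.191115 / 133 = 0.1368.

0.1368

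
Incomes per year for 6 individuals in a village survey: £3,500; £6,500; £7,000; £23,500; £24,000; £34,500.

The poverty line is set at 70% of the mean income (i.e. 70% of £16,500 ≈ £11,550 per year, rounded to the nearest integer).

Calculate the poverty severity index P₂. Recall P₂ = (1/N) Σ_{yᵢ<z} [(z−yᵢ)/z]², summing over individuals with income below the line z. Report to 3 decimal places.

Poor units: £3,500, £6,500, £7,000 (q = 3 of N = 6).
Shortfall ratios: (11550−3500)/11550 = 0.6970; (11550−6500)/11550 = 0.4372; (11550−7000)/11550 = 0.3939.
Squared: 0.4858; 0.1912; 0.1552.
Sum = 0.832125; P₂ = 0.832125 / 6 = 0.139.

0.139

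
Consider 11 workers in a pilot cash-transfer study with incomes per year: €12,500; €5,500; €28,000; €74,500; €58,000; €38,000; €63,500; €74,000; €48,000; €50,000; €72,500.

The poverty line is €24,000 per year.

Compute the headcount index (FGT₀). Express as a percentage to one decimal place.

18.2%

2 of the 11 workers have income below €24,000.
H = 2/11 = 18.2%.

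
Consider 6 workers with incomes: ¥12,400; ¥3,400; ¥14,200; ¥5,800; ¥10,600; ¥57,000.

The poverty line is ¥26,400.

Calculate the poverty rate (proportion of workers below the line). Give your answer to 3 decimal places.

0.833

5 of the 6 workers have income below ¥26,400.
H = 5/6 = 0.833.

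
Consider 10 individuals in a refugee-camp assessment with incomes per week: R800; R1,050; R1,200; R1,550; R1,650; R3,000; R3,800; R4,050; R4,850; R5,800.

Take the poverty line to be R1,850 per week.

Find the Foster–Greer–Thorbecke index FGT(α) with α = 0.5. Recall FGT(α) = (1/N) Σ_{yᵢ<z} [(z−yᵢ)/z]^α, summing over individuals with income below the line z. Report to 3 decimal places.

0.274

Poor units: R800, R1,050, R1,200, R1,550, R1,650 (q = 5 of N = 10).
Normalized shortfalls: (1850−800)/1850 = 0.5676; (1850−1050)/1850 = 0.4324; (1850−1200)/1850 = 0.3514; (1850−1550)/1850 = 0.1622; (1850−1650)/1850 = 0.1081.
Raised to α = 0.5: 0.75337; 0.65760; 0.59275; 0.40269; 0.32880.
Sum = 2.735207; FGT(0.5) = 2.735207 / 10 = 0.274.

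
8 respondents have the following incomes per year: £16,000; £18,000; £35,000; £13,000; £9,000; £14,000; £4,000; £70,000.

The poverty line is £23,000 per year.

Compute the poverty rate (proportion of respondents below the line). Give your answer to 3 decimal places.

0.750

6 of the 8 respondents have income below £23,000.
H = 6/8 = 0.750.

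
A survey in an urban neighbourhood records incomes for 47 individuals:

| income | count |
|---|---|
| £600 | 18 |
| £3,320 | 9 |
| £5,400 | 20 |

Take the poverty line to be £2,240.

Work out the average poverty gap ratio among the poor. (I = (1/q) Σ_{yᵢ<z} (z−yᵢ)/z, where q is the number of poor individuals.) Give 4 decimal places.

0.7321

Poor units: 18×£600 (q = 18 of N = 47).
Shortfall ratios (z−y)/z: 0.7321 (×18); sum = 13.178571.
I averages over the q = 18 poor units only: 13.178571 / 18 = 0.7321.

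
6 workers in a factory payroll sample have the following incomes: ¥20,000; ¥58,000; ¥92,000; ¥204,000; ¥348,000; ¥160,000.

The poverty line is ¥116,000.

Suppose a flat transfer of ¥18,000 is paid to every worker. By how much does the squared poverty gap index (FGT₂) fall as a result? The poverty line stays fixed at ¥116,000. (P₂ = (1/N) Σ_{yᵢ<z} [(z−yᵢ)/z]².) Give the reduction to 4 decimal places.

0.0673

Before: below the line — ¥20,000, ¥58,000, ¥92,000; squared poverty gap index (FGT₂) = 0.162951.
After the ¥18,000 transfer: below the line — ¥38,000, ¥76,000, ¥110,000; squared poverty gap index (FGT₂) = 0.095620.
Reduction = 0.162951 − 0.095620 = 0.0673.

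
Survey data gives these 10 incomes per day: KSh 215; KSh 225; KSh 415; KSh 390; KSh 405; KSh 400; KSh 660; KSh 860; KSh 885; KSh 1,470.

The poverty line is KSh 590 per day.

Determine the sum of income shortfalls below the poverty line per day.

Incomes under z: KSh 215, KSh 225, KSh 390, KSh 400, KSh 405, KSh 415 (q = 6 of N = 10).
Individual gaps: 590−215 = 375; 590−225 = 365; 590−390 = 200; 590−400 = 190; 590−405 = 185; 590−415 = 175.
Aggregate gap = KSh 1,490.

KSh 1,490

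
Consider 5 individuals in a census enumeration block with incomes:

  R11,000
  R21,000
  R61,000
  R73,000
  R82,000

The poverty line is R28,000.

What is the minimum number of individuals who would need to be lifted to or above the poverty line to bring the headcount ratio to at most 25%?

2 of the 5 individuals are poor, so H = 2/5 = 0.400.
A headcount ratio of at most 25% allows at most ⌊0.25 × 5⌋ = 1 poor individuals.
So at least 2 − 1 = 1 must be lifted.

1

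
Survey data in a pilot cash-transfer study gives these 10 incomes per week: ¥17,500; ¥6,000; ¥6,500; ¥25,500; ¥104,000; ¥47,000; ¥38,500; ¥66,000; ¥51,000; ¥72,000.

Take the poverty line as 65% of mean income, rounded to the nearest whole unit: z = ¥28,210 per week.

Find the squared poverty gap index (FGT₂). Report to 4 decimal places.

Below the line: ¥6,000, ¥6,500, ¥17,500, ¥25,500 (q = 4 of N = 10).
Shortfall ratios: (28210−6000)/28210 = 0.7873; (28210−6500)/28210 = 0.7696; (28210−17500)/28210 = 0.3797; (28210−25500)/28210 = 0.0961.
Squared: 0.6199; 0.5923; 0.1441; 0.0092.
Sum = 1.365482; P₂ = 1.365482 / 10 = 0.1365.

0.1365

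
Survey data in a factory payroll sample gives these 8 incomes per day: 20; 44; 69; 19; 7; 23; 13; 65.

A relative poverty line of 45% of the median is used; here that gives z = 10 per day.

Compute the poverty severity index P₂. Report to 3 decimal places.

Below z: 7 (q = 1 of N = 8).
Relative gaps: (10−7)/10 = 0.3000.
Squared: 0.0900.
Sum = 0.090000; P₂ = 0.090000 / 8 = 0.011.

0.011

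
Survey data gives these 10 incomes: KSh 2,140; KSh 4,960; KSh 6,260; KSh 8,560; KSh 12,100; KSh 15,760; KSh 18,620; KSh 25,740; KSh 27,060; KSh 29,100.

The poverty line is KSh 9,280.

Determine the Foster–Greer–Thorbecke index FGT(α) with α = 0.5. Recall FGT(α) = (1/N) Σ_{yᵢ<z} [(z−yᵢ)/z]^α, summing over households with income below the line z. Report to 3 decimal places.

0.241

Poor units: KSh 2,140, KSh 4,960, KSh 6,260, KSh 8,560 (q = 4 of N = 10).
Normalized shortfalls: (9280−2140)/9280 = 0.7694; (9280−4960)/9280 = 0.4655; (9280−6260)/9280 = 0.3254; (9280−8560)/9280 = 0.0776.
Raised to α = 0.5: 0.87715; 0.68229; 0.57047; 0.27854.
Sum = 2.408449; FGT(0.5) = 2.408449 / 10 = 0.241.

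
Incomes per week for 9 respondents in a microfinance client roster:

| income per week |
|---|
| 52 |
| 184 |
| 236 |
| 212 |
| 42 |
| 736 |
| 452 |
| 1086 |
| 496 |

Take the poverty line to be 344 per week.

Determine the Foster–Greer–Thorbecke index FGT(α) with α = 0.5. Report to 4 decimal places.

Below the line: 42, 52, 184, 212, 236 (q = 5 of N = 9).
Normalized shortfalls: (344−42)/344 = 0.8779; (344−52)/344 = 0.8488; (344−184)/344 = 0.4651; (344−212)/344 = 0.3837; (344−236)/344 = 0.3140.
Raised to α = 0.5: 0.93697; 0.92132; 0.68199; 0.61945; 0.56032.
Sum = 3.720053; FGT(0.5) = 3.720053 / 9 = 0.4133.

0.4133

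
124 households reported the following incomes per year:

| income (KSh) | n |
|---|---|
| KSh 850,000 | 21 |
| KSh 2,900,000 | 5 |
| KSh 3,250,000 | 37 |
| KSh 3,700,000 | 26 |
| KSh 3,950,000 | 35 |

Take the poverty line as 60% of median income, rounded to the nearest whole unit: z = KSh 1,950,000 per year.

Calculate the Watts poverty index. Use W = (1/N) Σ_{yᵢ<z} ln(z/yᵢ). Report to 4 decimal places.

0.1406

Incomes under z: 21×KSh 850,000 (q = 21 of N = 124).
Log gaps: ln(1950000/850000) = 0.8303 (×21).
W = 17.437314 / 124 = 0.1406.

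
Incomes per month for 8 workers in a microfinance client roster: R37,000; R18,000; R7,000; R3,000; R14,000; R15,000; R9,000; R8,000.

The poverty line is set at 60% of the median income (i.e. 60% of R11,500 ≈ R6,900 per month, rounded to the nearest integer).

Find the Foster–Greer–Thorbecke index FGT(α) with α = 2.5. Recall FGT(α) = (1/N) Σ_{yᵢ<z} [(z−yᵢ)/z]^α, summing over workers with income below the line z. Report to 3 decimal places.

Poor units: R3,000 (q = 1 of N = 8).
Shortfall ratios: (6900−3000)/6900 = 0.5652.
Raised to α = 2.5: 0.24018.
Sum = 0.240181; FGT(2.5) = 0.240181 / 8 = 0.030.

0.030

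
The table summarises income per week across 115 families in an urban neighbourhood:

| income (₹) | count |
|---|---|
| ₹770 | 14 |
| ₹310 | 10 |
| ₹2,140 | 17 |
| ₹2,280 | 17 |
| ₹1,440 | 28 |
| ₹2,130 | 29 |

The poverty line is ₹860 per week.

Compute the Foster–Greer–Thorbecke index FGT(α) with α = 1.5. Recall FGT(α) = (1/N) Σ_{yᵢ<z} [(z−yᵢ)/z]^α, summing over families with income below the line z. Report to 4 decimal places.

0.0486

Poor units: 10×₹310, 14×₹770 (q = 24 of N = 115).
Relative gaps: (860−310)/860 = 0.6395 (×10); (860−770)/860 = 0.1047 (×14).
Raised to α = 1.5: 0.51144 (×10); 0.03385 (×14).
Sum = 5.588382; FGT(1.5) = 5.588382 / 115 = 0.0486.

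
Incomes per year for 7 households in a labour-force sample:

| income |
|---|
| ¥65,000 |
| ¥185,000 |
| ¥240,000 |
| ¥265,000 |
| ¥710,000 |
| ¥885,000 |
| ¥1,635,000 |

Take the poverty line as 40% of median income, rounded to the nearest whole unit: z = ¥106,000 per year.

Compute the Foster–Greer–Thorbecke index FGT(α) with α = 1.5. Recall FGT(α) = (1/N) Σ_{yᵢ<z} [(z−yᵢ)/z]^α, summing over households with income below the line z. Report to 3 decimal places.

0.034

Incomes under z: ¥65,000 (q = 1 of N = 7).
Normalized shortfalls: (106000−65000)/106000 = 0.3868.
Raised to α = 1.5: 0.24056.
Sum = 0.240556; FGT(1.5) = 0.240556 / 7 = 0.034.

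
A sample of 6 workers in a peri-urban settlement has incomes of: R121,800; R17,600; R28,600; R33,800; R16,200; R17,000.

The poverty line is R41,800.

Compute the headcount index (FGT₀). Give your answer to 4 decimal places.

5 of the 6 workers have income below R41,800.
H = 5/6 = 0.8333.

0.8333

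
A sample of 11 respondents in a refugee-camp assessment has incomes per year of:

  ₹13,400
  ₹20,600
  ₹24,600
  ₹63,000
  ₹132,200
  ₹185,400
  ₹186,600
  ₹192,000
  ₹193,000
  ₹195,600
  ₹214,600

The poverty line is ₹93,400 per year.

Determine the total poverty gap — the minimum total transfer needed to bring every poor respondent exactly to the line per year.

₹252,000

Poor units: ₹13,400, ₹20,600, ₹24,600, ₹63,000 (q = 4 of N = 11).
Individual gaps: 93400−13400 = 80000; 93400−20600 = 72800; 93400−24600 = 68800; 93400−63000 = 30400.
Aggregate gap = ₹252,000.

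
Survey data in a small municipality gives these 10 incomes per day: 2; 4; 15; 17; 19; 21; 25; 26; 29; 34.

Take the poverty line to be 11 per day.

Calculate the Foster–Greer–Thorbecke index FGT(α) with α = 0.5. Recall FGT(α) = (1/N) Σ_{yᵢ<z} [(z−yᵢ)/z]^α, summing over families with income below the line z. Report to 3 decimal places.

Below z: 2, 4 (q = 2 of N = 10).
Shortfall ratios: (11−2)/11 = 0.8182; (11−4)/11 = 0.6364.
Raised to α = 0.5: 0.90453; 0.79772.
Sum = 1.702258; FGT(0.5) = 1.702258 / 10 = 0.170.

0.170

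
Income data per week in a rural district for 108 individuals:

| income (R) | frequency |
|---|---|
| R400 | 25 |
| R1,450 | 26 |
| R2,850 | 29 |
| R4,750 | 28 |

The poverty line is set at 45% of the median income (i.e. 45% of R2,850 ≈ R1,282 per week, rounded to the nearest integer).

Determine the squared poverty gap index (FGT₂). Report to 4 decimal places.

Below z: 25×R400 (q = 25 of N = 108).
Shortfall ratios: (1282−400)/1282 = 0.6880 (×25).
Squared: 0.4733 (×25).
Sum = 11.833171; P₂ = 11.833171 / 108 = 0.1096.

0.1096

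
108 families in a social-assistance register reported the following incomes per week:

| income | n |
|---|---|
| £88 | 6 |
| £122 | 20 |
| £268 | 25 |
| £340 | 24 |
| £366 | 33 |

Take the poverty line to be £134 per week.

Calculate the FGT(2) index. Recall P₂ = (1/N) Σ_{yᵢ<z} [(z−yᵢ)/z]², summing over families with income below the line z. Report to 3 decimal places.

Poor units: 6×£88, 20×£122 (q = 26 of N = 108).
Normalized shortfalls: (134−88)/134 = 0.3433 (×6); (134−122)/134 = 0.0896 (×20).
Squared: 0.1178 (×6); 0.0080 (×20).
Sum = 0.867454; P₂ = 0.867454 / 108 = 0.008.

0.008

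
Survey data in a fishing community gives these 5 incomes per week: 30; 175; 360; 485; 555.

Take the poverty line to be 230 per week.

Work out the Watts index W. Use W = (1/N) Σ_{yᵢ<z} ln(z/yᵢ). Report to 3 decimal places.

Below the line: 30, 175 (q = 2 of N = 5).
ln(z/y) terms: ln(230/30) = 2.0369; ln(230/175) = 0.2733.
W = 2.310175 / 5 = 0.462.

0.462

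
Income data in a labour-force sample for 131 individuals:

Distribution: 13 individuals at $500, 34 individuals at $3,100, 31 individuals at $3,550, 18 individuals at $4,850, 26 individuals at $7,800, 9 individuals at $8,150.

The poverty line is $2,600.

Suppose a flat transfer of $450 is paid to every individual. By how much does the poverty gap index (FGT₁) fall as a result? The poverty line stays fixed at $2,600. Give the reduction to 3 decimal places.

0.017

Before: below the line — 13×$500; poverty gap index (FGT₁) = 0.08015.
After the $450 transfer: below the line — 13×$950; poverty gap index (FGT₁) = 0.06298.
Reduction = 0.08015 − 0.06298 = 0.017.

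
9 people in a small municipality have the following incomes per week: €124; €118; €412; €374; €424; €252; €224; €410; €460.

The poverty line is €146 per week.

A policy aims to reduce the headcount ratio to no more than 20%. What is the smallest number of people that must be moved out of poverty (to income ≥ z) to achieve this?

2 of the 9 people are poor, so H = 2/9 = 0.222.
A headcount ratio of at most 20% allows at most ⌊0.20 × 9⌋ = 1 poor people.
So at least 2 − 1 = 1 must be lifted.

1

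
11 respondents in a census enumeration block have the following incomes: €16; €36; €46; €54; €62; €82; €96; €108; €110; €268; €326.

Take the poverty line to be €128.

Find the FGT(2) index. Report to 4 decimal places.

Poor units: €16, €36, €46, €54, €62, €82, €96, €108, €110 (q = 9 of N = 11).
Gap ratios (z−y)/z: (128−16)/128 = 0.8750; (128−36)/128 = 0.7188; (128−46)/128 = 0.6406; (128−54)/128 = 0.5781; (128−62)/128 = 0.5156; (128−82)/128 = 0.3594; (128−96)/128 = 0.2500; (128−108)/128 = 0.1562; (128−110)/128 = 0.1406.
Squared: 0.7656; 0.5166; 0.4104; 0.3342; 0.2659; 0.1292; 0.0625; 0.0244; 0.0198.
Sum = 2.528564; P₂ = 2.528564 / 11 = 0.2299.

0.2299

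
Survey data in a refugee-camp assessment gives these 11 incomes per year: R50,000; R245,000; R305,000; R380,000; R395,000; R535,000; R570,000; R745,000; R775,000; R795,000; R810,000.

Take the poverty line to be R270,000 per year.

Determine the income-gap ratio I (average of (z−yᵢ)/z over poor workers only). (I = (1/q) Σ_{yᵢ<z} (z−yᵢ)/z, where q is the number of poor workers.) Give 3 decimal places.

0.454

Incomes under z: R50,000, R245,000 (q = 2 of N = 11).
Shortfall ratios (z−y)/z: 0.8148, 0.0926; sum = 0.907407.
I averages over the q = 2 poor units only: 0.907407 / 2 = 0.454.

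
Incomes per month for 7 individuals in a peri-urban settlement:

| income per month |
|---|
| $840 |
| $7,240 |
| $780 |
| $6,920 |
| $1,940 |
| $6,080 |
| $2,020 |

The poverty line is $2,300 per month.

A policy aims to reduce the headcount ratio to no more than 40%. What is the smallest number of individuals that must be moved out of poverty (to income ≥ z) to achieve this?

2

4 of the 7 individuals are poor, so H = 4/7 = 0.571.
A headcount ratio of at most 40% allows at most ⌊0.40 × 7⌋ = 2 poor individuals.
So at least 4 − 2 = 2 must be lifted.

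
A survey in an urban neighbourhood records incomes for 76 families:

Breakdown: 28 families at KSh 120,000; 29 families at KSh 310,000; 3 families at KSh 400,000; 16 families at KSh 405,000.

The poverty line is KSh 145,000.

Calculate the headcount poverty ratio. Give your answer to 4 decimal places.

28 of the 76 families have income below KSh 145,000.
H = 28/76 = 0.3684.

0.3684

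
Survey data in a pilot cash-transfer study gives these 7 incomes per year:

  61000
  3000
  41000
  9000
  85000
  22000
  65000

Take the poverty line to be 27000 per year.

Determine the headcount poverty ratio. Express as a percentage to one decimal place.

42.9%

3 of the 7 people have income below 27000.
H = 3/7 = 42.9%.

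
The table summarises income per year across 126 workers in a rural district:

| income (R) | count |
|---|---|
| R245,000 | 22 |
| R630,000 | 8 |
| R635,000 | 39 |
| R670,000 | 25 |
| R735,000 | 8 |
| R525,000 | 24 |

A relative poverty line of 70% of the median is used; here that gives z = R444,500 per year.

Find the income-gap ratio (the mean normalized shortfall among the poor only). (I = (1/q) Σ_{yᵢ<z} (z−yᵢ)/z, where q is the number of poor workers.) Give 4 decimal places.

Poor units: 22×R245,000 (q = 22 of N = 126).
Relative gaps: 0.4488 (×22); sum = 9.874016.
I averages over the q = 22 poor units only: 9.874016 / 22 = 0.4488.

0.4488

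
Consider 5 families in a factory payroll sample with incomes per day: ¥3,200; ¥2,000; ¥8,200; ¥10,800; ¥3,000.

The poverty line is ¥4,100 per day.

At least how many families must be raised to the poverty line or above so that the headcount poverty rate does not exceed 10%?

3

Currently q = 3 of N = 5 are below the line (H = 0.600).
A headcount ratio of at most 10% allows at most ⌊0.10 × 5⌋ = 0 poor families.
So at least 3 − 0 = 3 must be lifted.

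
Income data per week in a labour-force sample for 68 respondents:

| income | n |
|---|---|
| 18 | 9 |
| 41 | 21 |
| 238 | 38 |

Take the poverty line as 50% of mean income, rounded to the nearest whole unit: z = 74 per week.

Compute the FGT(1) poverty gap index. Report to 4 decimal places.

Below the line: 9×18, 21×41 (q = 30 of N = 68).
Normalized shortfalls: (74−18)/74 = 0.7568 (×9); (74−41)/74 = 0.4459 (×21).
Σ = 16.175676. Dividing by the full population N = 68 gives P₁ = 0.2379.

0.2379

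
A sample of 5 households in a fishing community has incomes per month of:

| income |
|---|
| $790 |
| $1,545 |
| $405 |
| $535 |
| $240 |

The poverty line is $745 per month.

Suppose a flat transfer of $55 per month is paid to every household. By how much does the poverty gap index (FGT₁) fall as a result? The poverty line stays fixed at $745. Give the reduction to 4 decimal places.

Before: below the line — $240, $405, $535; poverty gap index (FGT₁) = 0.283221.
After the $55 transfer: below the line — $295, $460, $590; poverty gap index (FGT₁) = 0.238926.
Reduction = 0.283221 − 0.238926 = 0.0443.

0.0443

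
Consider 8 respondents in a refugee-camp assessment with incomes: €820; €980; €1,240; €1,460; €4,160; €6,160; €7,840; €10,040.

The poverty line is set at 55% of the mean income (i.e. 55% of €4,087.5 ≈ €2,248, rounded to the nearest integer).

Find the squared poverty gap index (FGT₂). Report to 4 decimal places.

0.1307

Poor units: €820, €980, €1,240, €1,460 (q = 4 of N = 8).
Relative gaps: (2248−820)/2248 = 0.6352; (2248−980)/2248 = 0.5641; (2248−1240)/2248 = 0.4484; (2248−1460)/2248 = 0.3505.
Squared: 0.4035; 0.3182; 0.2011; 0.1229.
Sum = 1.045614; P₂ = 1.045614 / 8 = 0.1307.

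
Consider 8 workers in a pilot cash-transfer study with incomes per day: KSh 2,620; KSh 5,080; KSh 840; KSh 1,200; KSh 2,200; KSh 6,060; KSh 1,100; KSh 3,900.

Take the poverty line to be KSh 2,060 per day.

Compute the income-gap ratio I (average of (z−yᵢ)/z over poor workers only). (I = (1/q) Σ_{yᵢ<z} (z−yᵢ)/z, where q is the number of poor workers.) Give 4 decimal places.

Poor units: KSh 840, KSh 1,100, KSh 1,200 (q = 3 of N = 8).
Relative gaps: 0.5922, 0.4660, 0.4175; sum = 1.475728.
The income-gap ratio divides by q (the poor only): 1.475728 / 3 = 0.4919.

0.4919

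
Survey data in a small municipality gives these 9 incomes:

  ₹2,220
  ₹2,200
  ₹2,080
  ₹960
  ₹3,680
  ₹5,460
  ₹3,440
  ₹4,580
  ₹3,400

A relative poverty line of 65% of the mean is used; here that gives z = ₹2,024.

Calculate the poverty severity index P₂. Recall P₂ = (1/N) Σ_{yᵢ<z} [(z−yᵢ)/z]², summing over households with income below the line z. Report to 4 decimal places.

Incomes under z: ₹960 (q = 1 of N = 9).
Relative gaps: (2024−960)/2024 = 0.5257.
Squared: 0.2764.
Sum = 0.276352; P₂ = 0.276352 / 9 = 0.0307.

0.0307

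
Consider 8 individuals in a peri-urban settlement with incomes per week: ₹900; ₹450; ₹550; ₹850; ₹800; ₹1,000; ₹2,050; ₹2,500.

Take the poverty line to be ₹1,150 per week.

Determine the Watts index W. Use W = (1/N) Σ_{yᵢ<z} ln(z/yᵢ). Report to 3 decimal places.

0.341

Below z: ₹450, ₹550, ₹800, ₹850, ₹900, ₹1,000 (q = 6 of N = 8).
ln(z/y) terms: ln(1150/450) = 0.9383; ln(1150/550) = 0.7376; ln(1150/800) = 0.3629; ln(1150/850) = 0.3023; ln(1150/900) = 0.2451; ln(1150/1000) = 0.1398.
W = 2.725939 / 8 = 0.341.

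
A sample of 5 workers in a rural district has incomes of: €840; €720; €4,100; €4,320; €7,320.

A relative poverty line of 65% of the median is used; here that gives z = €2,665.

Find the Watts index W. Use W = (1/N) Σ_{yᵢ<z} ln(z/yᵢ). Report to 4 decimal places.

Incomes under z: €720, €840 (q = 2 of N = 5).
ln(z/y) terms: ln(2665/720) = 1.3087; ln(2665/840) = 1.1546.
W = 2.463266 / 5 = 0.4927.

0.4927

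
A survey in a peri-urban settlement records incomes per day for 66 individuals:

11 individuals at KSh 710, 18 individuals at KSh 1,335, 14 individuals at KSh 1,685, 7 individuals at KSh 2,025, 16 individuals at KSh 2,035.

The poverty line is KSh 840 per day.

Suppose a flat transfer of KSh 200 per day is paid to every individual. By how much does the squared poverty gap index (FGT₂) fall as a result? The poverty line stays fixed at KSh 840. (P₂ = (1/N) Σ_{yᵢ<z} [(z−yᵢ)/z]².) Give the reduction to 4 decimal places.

Before: below the line — 11×KSh 710; squared poverty gap index (FGT₂) = 0.003992.
After the KSh 200 transfer: below the line — none; squared poverty gap index (FGT₂) = 0.000000.
Reduction = 0.003992 − 0.000000 = 0.0040.

0.0040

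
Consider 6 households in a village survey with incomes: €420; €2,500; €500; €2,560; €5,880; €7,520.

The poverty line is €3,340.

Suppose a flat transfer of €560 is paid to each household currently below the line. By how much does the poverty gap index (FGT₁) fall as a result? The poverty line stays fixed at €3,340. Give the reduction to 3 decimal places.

Before: below the line — €420, €500, €2,500, €2,560; poverty gap index (FGT₁) = 0.36826.
After the €560 transfer: below the line — €980, €1,060, €3,060, €3,120; poverty gap index (FGT₁) = 0.25649.
Reduction = 0.36826 − 0.25649 = 0.112.

0.112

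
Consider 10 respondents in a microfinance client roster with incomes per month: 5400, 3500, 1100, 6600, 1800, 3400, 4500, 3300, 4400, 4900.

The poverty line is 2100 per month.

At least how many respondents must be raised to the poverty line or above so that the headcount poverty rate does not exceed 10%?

2 of the 10 respondents are poor, so H = 2/10 = 0.200.
A headcount ratio of at most 10% allows at most ⌊0.10 × 10⌋ = 1 poor respondents.
So at least 2 − 1 = 1 must be lifted.

1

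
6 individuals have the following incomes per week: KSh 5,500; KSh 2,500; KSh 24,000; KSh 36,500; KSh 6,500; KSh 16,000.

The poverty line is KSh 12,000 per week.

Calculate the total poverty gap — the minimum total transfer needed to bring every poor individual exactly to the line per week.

Below z: KSh 2,500, KSh 5,500, KSh 6,500 (q = 3 of N = 6).
Individual gaps: 12000−2500 = 9500; 12000−5500 = 6500; 12000−6500 = 5500.
Aggregate gap = KSh 21,500.

KSh 21,500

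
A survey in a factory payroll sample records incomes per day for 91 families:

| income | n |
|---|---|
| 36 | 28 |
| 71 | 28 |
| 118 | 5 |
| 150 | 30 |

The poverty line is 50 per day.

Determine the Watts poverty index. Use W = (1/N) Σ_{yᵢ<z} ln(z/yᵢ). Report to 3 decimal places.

Below z: 28×36 (q = 28 of N = 91).
ln(z/y) terms: ln(50/36) = 0.3285 (×28).
W = 9.198114 / 91 = 0.101.

0.101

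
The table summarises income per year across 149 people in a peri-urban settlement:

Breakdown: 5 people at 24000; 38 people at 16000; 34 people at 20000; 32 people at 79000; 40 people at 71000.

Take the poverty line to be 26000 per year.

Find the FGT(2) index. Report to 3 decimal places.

0.050

Poor units: 38×16000, 34×20000, 5×24000 (q = 77 of N = 149).
Gap ratios (z−y)/z: (26000−16000)/26000 = 0.3846 (×38); (26000−20000)/26000 = 0.2308 (×34); (26000−24000)/26000 = 0.0769 (×5).
Squared: 0.1479 (×38); 0.0533 (×34); 0.0059 (×5).
Sum = 7.461538; P₂ = 7.461538 / 149 = 0.050.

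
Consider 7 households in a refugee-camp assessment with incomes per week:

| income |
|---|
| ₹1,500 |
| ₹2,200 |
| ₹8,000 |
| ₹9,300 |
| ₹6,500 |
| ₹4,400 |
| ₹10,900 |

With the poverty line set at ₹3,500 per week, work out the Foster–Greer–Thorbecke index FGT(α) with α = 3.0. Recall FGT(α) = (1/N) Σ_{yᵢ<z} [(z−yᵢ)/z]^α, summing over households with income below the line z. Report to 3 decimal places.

0.034

Incomes under z: ₹1,500, ₹2,200 (q = 2 of N = 7).
Relative gaps: (3500−1500)/3500 = 0.5714; (3500−2200)/3500 = 0.3714.
Raised to α = 3.0: 0.18659; 0.05124.
Sum = 0.237831; FGT(3.0) = 0.237831 / 7 = 0.034.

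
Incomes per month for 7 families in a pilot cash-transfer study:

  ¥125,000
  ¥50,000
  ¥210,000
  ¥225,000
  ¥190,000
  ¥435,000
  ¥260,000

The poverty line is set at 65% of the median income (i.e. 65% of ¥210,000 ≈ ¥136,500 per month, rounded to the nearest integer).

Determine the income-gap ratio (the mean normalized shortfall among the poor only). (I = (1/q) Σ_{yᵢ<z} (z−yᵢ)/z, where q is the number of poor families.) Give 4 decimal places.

0.3590

Poor units: ¥50,000, ¥125,000 (q = 2 of N = 7).
Shortfall ratios (z−y)/z: 0.6337, 0.0842; sum = 0.717949.
The income-gap ratio divides by q (the poor only): 0.717949 / 2 = 0.3590.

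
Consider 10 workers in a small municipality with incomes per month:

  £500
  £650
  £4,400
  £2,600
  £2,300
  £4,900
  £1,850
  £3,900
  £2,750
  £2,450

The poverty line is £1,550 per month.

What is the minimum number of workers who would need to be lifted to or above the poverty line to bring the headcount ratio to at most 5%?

Currently q = 2 of N = 10 are below the line (H = 0.200).
A headcount ratio of at most 5% allows at most ⌊0.05 × 10⌋ = 0 poor workers.
So at least 2 − 0 = 2 must be lifted.

2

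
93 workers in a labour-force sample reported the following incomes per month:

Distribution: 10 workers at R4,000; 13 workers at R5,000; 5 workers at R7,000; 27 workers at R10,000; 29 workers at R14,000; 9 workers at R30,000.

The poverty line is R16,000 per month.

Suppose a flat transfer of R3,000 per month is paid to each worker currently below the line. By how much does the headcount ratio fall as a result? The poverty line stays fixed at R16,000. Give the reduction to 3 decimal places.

Before: below the line — 10×R4,000, 13×R5,000, 5×R7,000, 27×R10,000, 29×R14,000; headcount ratio = 0.90323.
After the R3,000 transfer: below the line — 10×R7,000, 13×R8,000, 5×R10,000, 27×R13,000; headcount ratio = 0.59140.
Reduction = 0.90323 − 0.59140 = 0.312.

0.312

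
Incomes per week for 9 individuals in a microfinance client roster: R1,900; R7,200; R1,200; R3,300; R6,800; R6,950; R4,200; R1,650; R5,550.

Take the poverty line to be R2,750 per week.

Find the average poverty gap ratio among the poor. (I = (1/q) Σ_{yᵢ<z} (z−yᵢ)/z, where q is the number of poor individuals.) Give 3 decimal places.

0.424

Below the line: R1,200, R1,650, R1,900 (q = 3 of N = 9).
Shortfall ratios (z−y)/z: 0.5636, 0.4000, 0.3091; sum = 1.272727.
I averages over the q = 3 poor units only: 1.272727 / 3 = 0.424.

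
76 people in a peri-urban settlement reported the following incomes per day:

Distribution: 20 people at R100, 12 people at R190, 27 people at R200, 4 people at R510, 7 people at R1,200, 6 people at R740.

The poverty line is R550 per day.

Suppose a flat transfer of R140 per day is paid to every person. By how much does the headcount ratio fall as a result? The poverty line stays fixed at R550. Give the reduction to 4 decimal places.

0.0526

Before: below the line — 20×R100, 12×R190, 27×R200, 4×R510; headcount ratio = 0.828947.
After the R140 transfer: below the line — 20×R240, 12×R330, 27×R340; headcount ratio = 0.776316.
Reduction = 0.828947 − 0.776316 = 0.0526.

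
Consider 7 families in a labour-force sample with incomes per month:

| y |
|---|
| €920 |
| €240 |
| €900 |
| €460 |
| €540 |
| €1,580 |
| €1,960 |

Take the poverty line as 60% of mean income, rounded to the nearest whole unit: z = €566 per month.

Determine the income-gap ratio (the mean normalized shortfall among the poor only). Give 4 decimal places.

0.2697

Poor units: €240, €460, €540 (q = 3 of N = 7).
Relative gaps: 0.5760, 0.1873, 0.0459; sum = 0.809187.
The income-gap ratio divides by q (the poor only): 0.809187 / 3 = 0.2697.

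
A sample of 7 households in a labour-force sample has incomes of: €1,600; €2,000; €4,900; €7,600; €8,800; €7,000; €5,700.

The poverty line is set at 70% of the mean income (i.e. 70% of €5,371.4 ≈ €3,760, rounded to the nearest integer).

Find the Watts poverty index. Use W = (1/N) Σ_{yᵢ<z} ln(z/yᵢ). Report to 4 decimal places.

0.2122

Below z: €1,600, €2,000 (q = 2 of N = 7).
Log gaps: ln(3760/1600) = 0.8544; ln(3760/2000) = 0.6313.
W = 1.485687 / 7 = 0.2122.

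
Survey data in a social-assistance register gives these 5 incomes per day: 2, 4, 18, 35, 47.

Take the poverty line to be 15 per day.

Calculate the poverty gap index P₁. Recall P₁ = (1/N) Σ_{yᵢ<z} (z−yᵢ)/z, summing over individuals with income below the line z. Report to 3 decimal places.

Below the line: 2, 4 (q = 2 of N = 5).
Shortfall ratios: (15−2)/15 = 0.8667; (15−4)/15 = 0.7333.
Sum of shortfalls = 1.600000; P₁ averages over all N: 1.600000 / 5 = 0.320.

0.320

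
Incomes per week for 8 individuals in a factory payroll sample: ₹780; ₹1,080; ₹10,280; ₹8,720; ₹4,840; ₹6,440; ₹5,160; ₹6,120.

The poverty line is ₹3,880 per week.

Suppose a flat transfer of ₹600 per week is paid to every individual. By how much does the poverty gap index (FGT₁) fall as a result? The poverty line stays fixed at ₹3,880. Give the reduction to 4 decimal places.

0.0387

Before: below the line — ₹780, ₹1,080; poverty gap index (FGT₁) = 0.190077.
After the ₹600 transfer: below the line — ₹1,380, ₹1,680; poverty gap index (FGT₁) = 0.151418.
Reduction = 0.190077 − 0.151418 = 0.0387.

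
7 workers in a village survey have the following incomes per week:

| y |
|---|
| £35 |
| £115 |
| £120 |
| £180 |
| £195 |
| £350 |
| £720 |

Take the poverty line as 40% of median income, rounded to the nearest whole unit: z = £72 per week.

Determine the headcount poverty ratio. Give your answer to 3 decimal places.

0.143

1 of the 7 workers have income below £72.
H = 1/7 = 0.143.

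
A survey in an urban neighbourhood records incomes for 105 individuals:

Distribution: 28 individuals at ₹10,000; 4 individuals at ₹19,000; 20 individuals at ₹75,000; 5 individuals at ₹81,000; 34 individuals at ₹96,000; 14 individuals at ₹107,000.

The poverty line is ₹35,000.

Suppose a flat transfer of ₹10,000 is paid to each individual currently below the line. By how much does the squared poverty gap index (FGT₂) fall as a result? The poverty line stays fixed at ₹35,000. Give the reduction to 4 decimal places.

Before: below the line — 28×₹10,000, 4×₹19,000; squared poverty gap index (FGT₂) = 0.144016.
After the ₹10,000 transfer: below the line — 28×₹20,000, 4×₹29,000; squared poverty gap index (FGT₂) = 0.050099.
Reduction = 0.144016 − 0.050099 = 0.0939.

0.0939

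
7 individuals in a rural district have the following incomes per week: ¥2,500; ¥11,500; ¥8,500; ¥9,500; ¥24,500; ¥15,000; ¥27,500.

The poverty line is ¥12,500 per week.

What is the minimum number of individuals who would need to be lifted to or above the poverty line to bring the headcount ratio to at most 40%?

2

4 of the 7 individuals are poor, so H = 4/7 = 0.571.
A headcount ratio of at most 40% allows at most ⌊0.40 × 7⌋ = 2 poor individuals.
So at least 4 − 2 = 2 must be lifted.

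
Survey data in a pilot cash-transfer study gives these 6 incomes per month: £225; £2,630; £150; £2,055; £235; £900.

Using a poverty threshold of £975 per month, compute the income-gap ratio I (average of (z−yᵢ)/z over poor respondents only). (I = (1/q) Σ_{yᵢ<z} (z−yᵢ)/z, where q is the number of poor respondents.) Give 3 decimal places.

0.613

Poor units: £150, £225, £235, £900 (q = 4 of N = 6).
Shortfall ratios (z−y)/z: 0.8462, 0.7692, 0.7590, 0.0769; sum = 2.451282.
The income-gap ratio divides by q (the poor only): 2.451282 / 4 = 0.613.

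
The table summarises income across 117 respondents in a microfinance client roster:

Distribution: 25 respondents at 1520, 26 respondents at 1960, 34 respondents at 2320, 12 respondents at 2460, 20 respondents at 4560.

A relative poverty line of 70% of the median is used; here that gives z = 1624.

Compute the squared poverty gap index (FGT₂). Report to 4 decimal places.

Poor units: 25×1520 (q = 25 of N = 117).
Shortfall ratios: (1624−1520)/1624 = 0.0640 (×25).
Squared: 0.0041 (×25).
Sum = 0.102526; P₂ = 0.102526 / 117 = 0.0009.

0.0009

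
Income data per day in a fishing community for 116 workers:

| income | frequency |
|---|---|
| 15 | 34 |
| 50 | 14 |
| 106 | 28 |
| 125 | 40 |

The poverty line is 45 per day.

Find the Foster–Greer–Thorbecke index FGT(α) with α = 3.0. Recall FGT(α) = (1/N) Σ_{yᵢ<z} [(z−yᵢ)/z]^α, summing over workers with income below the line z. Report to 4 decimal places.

Poor units: 34×15 (q = 34 of N = 116).
Gap ratios (z−y)/z: (45−15)/45 = 0.6667 (×34).
Raised to α = 3.0: 0.29630 (×34).
Sum = 10.074074; FGT(3.0) = 10.074074 / 116 = 0.0868.

0.0868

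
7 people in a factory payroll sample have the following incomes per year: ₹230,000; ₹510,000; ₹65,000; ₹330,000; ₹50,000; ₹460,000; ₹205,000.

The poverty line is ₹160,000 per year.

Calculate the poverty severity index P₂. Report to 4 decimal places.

Incomes under z: ₹50,000, ₹65,000 (q = 2 of N = 7).
Relative gaps: (160000−50000)/160000 = 0.6875; (160000−65000)/160000 = 0.5938.
Squared: 0.4727; 0.3525.
Sum = 0.825195; P₂ = 0.825195 / 7 = 0.1179.

0.1179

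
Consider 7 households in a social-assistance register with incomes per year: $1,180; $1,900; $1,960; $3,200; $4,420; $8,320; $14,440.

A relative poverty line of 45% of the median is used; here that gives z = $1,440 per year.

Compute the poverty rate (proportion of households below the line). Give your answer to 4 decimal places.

0.1429

1 of the 7 households have income below $1,440.
H = 1/7 = 0.1429.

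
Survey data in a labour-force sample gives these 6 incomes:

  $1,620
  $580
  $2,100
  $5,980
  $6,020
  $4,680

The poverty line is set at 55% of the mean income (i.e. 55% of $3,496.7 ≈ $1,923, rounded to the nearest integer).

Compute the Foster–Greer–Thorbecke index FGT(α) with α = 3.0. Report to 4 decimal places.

0.0574

Below the line: $580, $1,620 (q = 2 of N = 6).
Normalized shortfalls: (1923−580)/1923 = 0.6984; (1923−1620)/1923 = 0.1576.
Raised to α = 3.0: 0.34064; 0.00391.
Sum = 0.344548; FGT(3.0) = 0.344548 / 6 = 0.0574.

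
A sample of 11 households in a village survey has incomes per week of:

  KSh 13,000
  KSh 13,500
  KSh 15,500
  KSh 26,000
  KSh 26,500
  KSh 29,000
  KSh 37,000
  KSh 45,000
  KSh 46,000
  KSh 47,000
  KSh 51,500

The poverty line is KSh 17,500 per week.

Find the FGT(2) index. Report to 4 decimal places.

0.0119

Below the line: KSh 13,000, KSh 13,500, KSh 15,500 (q = 3 of N = 11).
Shortfall ratios: (17500−13000)/17500 = 0.2571; (17500−13500)/17500 = 0.2286; (17500−15500)/17500 = 0.1143.
Squared: 0.0661; 0.0522; 0.0131.
Sum = 0.131429; P₂ = 0.131429 / 11 = 0.0119.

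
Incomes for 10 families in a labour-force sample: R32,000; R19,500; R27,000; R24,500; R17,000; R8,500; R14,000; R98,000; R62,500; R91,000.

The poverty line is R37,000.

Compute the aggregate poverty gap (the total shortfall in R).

R116,500

Below z: R8,500, R14,000, R17,000, R19,500, R24,500, R27,000, R32,000 (q = 7 of N = 10).
Individual gaps: 37000−8500 = 28500; 37000−14000 = 23000; 37000−17000 = 20000; 37000−19500 = 17500; 37000−24500 = 12500; 37000−27000 = 10000; 37000−32000 = 5000.
Aggregate gap = R116,500.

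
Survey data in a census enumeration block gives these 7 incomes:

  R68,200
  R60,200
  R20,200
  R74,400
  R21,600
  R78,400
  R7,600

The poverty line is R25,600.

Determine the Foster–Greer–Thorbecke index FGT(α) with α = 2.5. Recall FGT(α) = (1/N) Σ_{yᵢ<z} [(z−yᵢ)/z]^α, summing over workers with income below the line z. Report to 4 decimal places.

0.0635

Below the line: R7,600, R20,200, R21,600 (q = 3 of N = 7).
Relative gaps: (25600−7600)/25600 = 0.7031; (25600−20200)/25600 = 0.2109; (25600−21600)/25600 = 0.1562.
Raised to α = 2.5: 0.41455; 0.02044; 0.00965.
Sum = 0.444640; FGT(2.5) = 0.444640 / 7 = 0.0635.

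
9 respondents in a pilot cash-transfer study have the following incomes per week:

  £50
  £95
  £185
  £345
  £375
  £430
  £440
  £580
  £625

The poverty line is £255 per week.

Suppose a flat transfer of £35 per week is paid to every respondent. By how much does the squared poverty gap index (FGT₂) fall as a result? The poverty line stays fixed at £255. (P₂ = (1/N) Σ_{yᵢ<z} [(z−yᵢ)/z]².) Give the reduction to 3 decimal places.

Before: below the line — £50, £95, £185; squared poverty gap index (FGT₂) = 0.12393.
After the £35 transfer: below the line — £85, £130, £220; squared poverty gap index (FGT₂) = 0.07818.
Reduction = 0.12393 − 0.07818 = 0.046.

0.046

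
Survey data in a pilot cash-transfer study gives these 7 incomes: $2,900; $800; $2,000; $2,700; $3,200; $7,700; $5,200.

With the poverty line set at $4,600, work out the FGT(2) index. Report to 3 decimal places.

0.200

Incomes under z: $800, $2,000, $2,700, $2,900, $3,200 (q = 5 of N = 7).
Relative gaps: (4600−800)/4600 = 0.8261; (4600−2000)/4600 = 0.5652; (4600−2700)/4600 = 0.4130; (4600−2900)/4600 = 0.3696; (4600−3200)/4600 = 0.3043.
Squared: 0.6824; 0.3195; 0.1706; 0.1366; 0.0926.
Sum = 1.401701; P₂ = 1.401701 / 7 = 0.200.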